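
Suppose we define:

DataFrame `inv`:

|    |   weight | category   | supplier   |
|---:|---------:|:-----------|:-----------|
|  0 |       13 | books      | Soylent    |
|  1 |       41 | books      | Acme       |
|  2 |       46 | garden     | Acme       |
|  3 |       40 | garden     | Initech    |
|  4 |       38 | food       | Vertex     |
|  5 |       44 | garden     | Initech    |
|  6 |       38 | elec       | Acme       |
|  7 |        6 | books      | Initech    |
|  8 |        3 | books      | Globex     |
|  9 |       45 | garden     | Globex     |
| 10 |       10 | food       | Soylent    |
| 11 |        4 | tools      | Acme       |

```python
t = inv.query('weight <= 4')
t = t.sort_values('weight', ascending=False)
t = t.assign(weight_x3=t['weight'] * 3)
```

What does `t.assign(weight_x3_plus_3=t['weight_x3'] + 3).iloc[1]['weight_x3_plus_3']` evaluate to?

12

filter rows where weight <= 4:
    weight category supplier
8        3    books   Globex
11       4    tools     Acme
sort by weight descending:
    weight category supplier
11       4    tools     Acme
8        3    books   Globex
add column weight_x3 = t['weight'] * 3:
    weight category supplier  weight_x3
11       4    tools     Acme         12
8        3    books   Globex          9
add column weight_x3_plus_3 = t['weight_x3'] + 3:
    weight category supplier  weight_x3  weight_x3_plus_3
11       4    tools     Acme         12                15
8        3    books   Globex          9                12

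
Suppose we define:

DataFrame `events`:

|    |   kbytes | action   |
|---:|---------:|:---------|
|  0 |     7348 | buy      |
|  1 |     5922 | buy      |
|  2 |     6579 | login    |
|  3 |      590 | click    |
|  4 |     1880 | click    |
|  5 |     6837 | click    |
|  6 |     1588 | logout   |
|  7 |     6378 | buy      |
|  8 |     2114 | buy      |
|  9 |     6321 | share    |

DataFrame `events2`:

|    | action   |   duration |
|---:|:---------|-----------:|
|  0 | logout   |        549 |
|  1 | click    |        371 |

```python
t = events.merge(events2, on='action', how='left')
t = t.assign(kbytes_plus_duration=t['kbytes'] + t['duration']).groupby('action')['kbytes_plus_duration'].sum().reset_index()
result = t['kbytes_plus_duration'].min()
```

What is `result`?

merge on 'action' (how='left') → 10 rows:
   kbytes  action  duration
0    7348     buy       NaN
1    5922     buy       NaN
2    6579   login       NaN
3     590   click     371.0
4    1880   click     371.0
5    6837   click     371.0
6    1588  logout     549.0
7    6378     buy       NaN
8    2114     buy       NaN
9    6321   share       NaN
add column kbytes_plus_duration = t['kbytes'] + t['duration']:
   kbytes  action  duration  kbytes_plus_duration
0    7348     buy       NaN                   NaN
1    5922     buy       NaN                   NaN
2    6579   login       NaN                   NaN
3     590   click     371.0                 961.0
4    1880   click     371.0                2251.0
5    6837   click     371.0                7208.0
6    1588  logout     549.0                2137.0
7    6378     buy       NaN                   NaN
8    2114     buy       NaN                   NaN
9    6321   share       NaN                   NaN
group by action, sum of kbytes_plus_duration:
action
buy           0.0
click     10420.0
login         0.0
logout     2137.0
share         0.0
Name: kbytes_plus_duration, dtype: float64
reset_index():
   action  kbytes_plus_duration
0     buy                   0.0
1   click               10420.0
2   login                   0.0
3  logout                2137.0
4   share                   0.0
The min of column 'kbytes_plus_duration' is 0.0.

0.0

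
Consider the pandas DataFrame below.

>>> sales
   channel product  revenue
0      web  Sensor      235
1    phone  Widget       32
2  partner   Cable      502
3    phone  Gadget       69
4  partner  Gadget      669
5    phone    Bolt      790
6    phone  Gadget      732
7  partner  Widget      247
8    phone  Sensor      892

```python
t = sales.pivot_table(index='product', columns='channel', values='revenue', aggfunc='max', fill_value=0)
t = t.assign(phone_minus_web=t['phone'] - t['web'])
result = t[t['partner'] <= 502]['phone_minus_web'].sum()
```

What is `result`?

1479

pivot: rows=product, cols=channel, max(revenue):
channel  partner  phone  web
product                     
Bolt           0    790    0
Cable        502      0    0
Gadget       669    732    0
Sensor         0    892  235
Widget       247     32    0
add column phone_minus_web = t['phone'] - t['web']:
channel  partner  phone  web  phone_minus_web
product                                      
Bolt           0    790    0              790
Cable        502      0    0                0
Gadget       669    732    0              732
Sensor         0    892  235              657
Widget       247     32    0               32
filter rows where partner <= 502:
channel  partner  phone  web  phone_minus_web
product                                      
Bolt           0    790    0              790
Cable        502      0    0                0
Sensor         0    892  235              657
Widget       247     32    0               32
Finally, sum of column 'phone_minus_web' = 1479.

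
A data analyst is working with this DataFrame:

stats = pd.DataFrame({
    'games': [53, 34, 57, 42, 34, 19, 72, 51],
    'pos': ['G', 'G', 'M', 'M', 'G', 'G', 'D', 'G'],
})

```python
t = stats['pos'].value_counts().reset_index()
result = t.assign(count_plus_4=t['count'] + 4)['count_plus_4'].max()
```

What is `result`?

value_counts of pos:
pos
G    5
M    2
D    1
Name: count, dtype: int64
reset_index():
  pos  count
0   G      5
1   M      2
2   D      1
add column count_plus_4 = t['count'] + 4:
  pos  count  count_plus_4
0   G      5             9
1   M      2             6
2   D      1             5
max of column 'count_plus_4' → 9

9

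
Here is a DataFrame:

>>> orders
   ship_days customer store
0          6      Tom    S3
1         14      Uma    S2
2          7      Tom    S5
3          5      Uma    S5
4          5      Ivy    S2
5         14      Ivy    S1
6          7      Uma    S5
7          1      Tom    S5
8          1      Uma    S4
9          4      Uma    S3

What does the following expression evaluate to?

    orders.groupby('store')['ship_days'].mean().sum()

34.5

group by store, mean of ship_days:
store
S1    14.0
S2     9.5
S3     5.0
S4     1.0
S5     5.0
Name: ship_days, dtype: float64
Taking the sum of the resulting series gives 34.5.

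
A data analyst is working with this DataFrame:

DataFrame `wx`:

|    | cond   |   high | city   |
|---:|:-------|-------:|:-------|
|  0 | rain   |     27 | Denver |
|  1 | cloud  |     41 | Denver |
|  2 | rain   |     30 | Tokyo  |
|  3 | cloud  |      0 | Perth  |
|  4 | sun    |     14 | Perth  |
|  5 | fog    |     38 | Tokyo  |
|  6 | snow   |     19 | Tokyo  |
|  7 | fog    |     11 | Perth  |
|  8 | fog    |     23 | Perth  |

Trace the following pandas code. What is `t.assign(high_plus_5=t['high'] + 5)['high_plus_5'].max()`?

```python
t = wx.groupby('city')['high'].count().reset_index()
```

9

group by city, count of high:
city
Denver    2
Perth     4
Tokyo     3
Name: high, dtype: int64
reset_index():
     city  high
0  Denver     2
1   Perth     4
2   Tokyo     3
add column high_plus_5 = t['high'] + 5:
     city  high  high_plus_5
0  Denver     2            7
1   Perth     4            9
2   Tokyo     3            8
Then the max of column 'high_plus_5': 9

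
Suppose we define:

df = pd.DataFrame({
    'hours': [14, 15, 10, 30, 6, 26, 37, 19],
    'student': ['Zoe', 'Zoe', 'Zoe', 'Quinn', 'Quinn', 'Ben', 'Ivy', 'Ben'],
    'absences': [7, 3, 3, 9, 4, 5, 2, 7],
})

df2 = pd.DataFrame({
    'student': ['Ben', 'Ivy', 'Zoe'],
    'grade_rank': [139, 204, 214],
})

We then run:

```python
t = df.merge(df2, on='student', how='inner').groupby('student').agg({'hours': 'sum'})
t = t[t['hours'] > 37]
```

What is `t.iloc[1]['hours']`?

39

merge on 'student' (how='inner') → 6 rows:
   hours student  absences  grade_rank
0     14     Zoe         7         214
1     15     Zoe         3         214
2     10     Zoe         3         214
3     26     Ben         5         139
4     37     Ivy         2         204
5     19     Ben         7         139
group by student, sum of hours:
         hours
student       
Ben         45
Ivy         37
Zoe         39
filter rows where hours > 37:
         hours
student       
Ben         45
Zoe         39
Finally, value at position 1, column 'hours' = 39.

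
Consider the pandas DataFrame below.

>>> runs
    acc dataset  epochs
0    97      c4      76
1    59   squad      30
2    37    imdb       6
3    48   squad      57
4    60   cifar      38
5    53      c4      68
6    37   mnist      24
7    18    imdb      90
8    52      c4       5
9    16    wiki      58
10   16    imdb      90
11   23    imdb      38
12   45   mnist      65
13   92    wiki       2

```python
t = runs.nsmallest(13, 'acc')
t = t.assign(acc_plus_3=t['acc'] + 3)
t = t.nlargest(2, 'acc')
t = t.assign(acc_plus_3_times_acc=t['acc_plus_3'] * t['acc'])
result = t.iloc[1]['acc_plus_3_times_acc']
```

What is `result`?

3780

take 13 rows with smallest acc:
    acc dataset  epochs
9    16    wiki      58
10   16    imdb      90
7    18    imdb      90
11   23    imdb      38
2    37    imdb       6
6    37   mnist      24
12   45   mnist      65
3    48   squad      57
8    52      c4       5
5    53      c4      68
1    59   squad      30
4    60   cifar      38
13   92    wiki       2
add column acc_plus_3 = t['acc'] + 3:
    acc dataset  epochs  acc_plus_3
9    16    wiki      58          19
10   16    imdb      90          19
7    18    imdb      90          21
11   23    imdb      38          26
2    37    imdb       6          40
6    37   mnist      24          40
12   45   mnist      65          48
3    48   squad      57          51
8    52      c4       5          55
5    53      c4      68          56
1    59   squad      30          62
4    60   cifar      38          63
13   92    wiki       2          95
take 2 rows with largest acc:
    acc dataset  epochs  acc_plus_3
13   92    wiki       2          95
4    60   cifar      38          63
add column acc_plus_3_times_acc = t['acc_plus_3'] * t['acc']:
    acc dataset  epochs  acc_plus_3  acc_plus_3_times_acc
13   92    wiki       2          95                  8740
4    60   cifar      38          63                  3780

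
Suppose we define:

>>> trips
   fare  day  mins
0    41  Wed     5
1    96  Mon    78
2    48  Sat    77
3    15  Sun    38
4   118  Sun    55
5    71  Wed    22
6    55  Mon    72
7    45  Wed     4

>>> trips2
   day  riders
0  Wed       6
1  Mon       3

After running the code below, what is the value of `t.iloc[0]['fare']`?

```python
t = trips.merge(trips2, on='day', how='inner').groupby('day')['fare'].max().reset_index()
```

merge on 'day' (how='inner') → 5 rows:
   fare  day  mins  riders
0    41  Wed     5       6
1    96  Mon    78       3
2    71  Wed    22       6
3    55  Mon    72       3
4    45  Wed     4       6
group by day, max of fare:
day
Mon    96
Wed    71
Name: fare, dtype: int64
reset_index():
   day  fare
0  Mon    96
1  Wed    71
Finally, value at position 0, column 'fare' = 96.

96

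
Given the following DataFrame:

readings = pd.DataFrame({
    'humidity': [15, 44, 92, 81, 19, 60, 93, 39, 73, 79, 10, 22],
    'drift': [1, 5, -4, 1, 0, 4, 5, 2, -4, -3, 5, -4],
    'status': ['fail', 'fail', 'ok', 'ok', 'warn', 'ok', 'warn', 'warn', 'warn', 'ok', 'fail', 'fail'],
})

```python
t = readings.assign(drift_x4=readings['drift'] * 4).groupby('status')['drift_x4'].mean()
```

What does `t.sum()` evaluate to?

8.0

add column drift_x4 = readings['drift'] * 4:
    humidity  drift status  drift_x4
0         15      1   fail         4
1         44      5   fail        20
2         92     -4     ok       -16
3         81      1     ok         4
4         19      0   warn         0
5         60      4     ok        16
6         93      5   warn        20
7         39      2   warn         8
8         73     -4   warn       -16
9         79     -3     ok       -12
10        10      5   fail        20
11        22     -4   fail       -16
group by status, mean of drift_x4:
status
fail    7.0
ok     -2.0
warn    3.0
Name: drift_x4, dtype: float64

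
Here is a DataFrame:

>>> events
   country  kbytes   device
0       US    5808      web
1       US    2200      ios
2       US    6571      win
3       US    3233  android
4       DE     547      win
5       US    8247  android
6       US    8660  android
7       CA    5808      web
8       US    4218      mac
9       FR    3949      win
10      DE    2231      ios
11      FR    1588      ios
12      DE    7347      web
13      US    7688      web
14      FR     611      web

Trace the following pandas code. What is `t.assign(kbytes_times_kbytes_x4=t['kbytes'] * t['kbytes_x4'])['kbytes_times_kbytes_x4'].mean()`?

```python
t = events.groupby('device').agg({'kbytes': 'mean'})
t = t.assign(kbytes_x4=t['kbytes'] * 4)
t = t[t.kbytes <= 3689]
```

group by device, mean of kbytes:
              kbytes
device              
android  6713.333333
ios      2006.333333
mac      4218.000000
web      5452.400000
win      3689.000000
add column kbytes_x4 = t['kbytes'] * 4:
              kbytes     kbytes_x4
device                            
android  6713.333333  26853.333333
ios      2006.333333   8025.333333
mac      4218.000000  16872.000000
web      5452.400000  21809.600000
win      3689.000000  14756.000000
filter rows where kbytes <= 3689:
             kbytes     kbytes_x4
device                           
ios     2006.333333   8025.333333
win     3689.000000  14756.000000
add column kbytes_times_kbytes_x4 = t['kbytes'] * t['kbytes_x4']:
             kbytes     kbytes_x4  kbytes_times_kbytes_x4
device                                                   
ios     2006.333333   8025.333333            1.610149e+07
win     3689.000000  14756.000000            5.443488e+07
Hence 35268188.8889.

35268188.8889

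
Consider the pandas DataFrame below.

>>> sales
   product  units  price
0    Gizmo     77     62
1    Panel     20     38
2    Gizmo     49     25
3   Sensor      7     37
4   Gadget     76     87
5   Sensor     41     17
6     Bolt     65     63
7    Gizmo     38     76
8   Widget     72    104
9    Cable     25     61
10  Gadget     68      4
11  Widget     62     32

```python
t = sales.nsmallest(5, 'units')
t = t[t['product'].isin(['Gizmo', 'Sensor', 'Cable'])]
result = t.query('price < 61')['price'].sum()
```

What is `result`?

take 5 rows with smallest units:
  product  units  price
3  Sensor      7     37
1   Panel     20     38
9   Cable     25     61
7   Gizmo     38     76
5  Sensor     41     17
filter rows where product in ['Gizmo', 'Sensor', 'Cable']:
  product  units  price
3  Sensor      7     37
9   Cable     25     61
7   Gizmo     38     76
5  Sensor     41     17
filter rows where price < 61:
  product  units  price
3  Sensor      7     37
5  Sensor     41     17
Hence 54.

54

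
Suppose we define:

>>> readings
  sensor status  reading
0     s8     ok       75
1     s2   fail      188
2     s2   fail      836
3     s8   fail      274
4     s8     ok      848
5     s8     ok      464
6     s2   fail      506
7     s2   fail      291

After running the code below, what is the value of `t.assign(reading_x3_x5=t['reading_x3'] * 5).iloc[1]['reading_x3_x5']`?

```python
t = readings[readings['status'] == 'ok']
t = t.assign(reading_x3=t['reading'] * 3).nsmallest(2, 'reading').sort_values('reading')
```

filter rows where status == 'ok':
  sensor status  reading
0     s8     ok       75
4     s8     ok      848
5     s8     ok      464
add column reading_x3 = t['reading'] * 3:
  sensor status  reading  reading_x3
0     s8     ok       75         225
4     s8     ok      848        2544
5     s8     ok      464        1392
take 2 rows with smallest reading:
  sensor status  reading  reading_x3
0     s8     ok       75         225
5     s8     ok      464        1392
sort by reading:
  sensor status  reading  reading_x3
0     s8     ok       75         225
5     s8     ok      464        1392
add column reading_x3_x5 = t['reading_x3'] * 5:
  sensor status  reading  reading_x3  reading_x3_x5
0     s8     ok       75         225           1125
5     s8     ok      464        1392           6960
value at position 1, column 'reading_x3_x5' → 6960

6960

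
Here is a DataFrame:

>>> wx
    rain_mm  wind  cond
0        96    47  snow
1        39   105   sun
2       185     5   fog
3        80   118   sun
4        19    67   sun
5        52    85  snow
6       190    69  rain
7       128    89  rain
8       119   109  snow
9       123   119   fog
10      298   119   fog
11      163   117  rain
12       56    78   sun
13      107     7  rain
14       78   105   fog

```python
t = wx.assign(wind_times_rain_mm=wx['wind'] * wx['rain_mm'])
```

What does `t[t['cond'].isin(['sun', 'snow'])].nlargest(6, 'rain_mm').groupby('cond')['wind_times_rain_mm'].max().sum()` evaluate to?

22411

add column wind_times_rain_mm = wx['wind'] * wx['rain_mm']:
    rain_mm  wind  cond  wind_times_rain_mm
0        96    47  snow                4512
1        39   105   sun                4095
2       185     5   fog                 925
3        80   118   sun                9440
4        19    67   sun                1273
5        52    85  snow                4420
6       190    69  rain               13110
7       128    89  rain               11392
8       119   109  snow               12971
9       123   119   fog               14637
10      298   119   fog               35462
11      163   117  rain               19071
12       56    78   sun                4368
13      107     7  rain                 749
14       78   105   fog                8190
filter rows where cond in ['sun', 'snow']:
    rain_mm  wind  cond  wind_times_rain_mm
0        96    47  snow                4512
1        39   105   sun                4095
3        80   118   sun                9440
4        19    67   sun                1273
5        52    85  snow                4420
8       119   109  snow               12971
12       56    78   sun                4368
take 6 rows with largest rain_mm:
    rain_mm  wind  cond  wind_times_rain_mm
8       119   109  snow               12971
0        96    47  snow                4512
3        80   118   sun                9440
12       56    78   sun                4368
5        52    85  snow                4420
1        39   105   sun                4095
group by cond, max of wind_times_rain_mm:
cond
snow    12971
sun      9440
Name: wind_times_rain_mm, dtype: int64
Taking the sum of the resulting series gives 22411.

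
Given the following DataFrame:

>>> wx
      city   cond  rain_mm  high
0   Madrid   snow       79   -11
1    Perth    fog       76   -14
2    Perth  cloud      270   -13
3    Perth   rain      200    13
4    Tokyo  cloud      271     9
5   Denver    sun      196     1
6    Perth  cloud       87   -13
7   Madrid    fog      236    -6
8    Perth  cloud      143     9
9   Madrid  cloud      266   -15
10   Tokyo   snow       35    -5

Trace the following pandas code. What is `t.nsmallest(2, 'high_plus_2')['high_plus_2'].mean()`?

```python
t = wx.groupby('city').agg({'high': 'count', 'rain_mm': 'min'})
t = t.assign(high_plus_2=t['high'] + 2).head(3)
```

group by city: count(high), min(rain_mm):
        high  rain_mm
city                 
Denver     1      196
Madrid     3       79
Perth      5       76
Tokyo      2       35
add column high_plus_2 = t['high'] + 2:
        high  rain_mm  high_plus_2
city                              
Denver     1      196            3
Madrid     3       79            5
Perth      5       76            7
Tokyo      2       35            4
take first 3 rows:
        high  rain_mm  high_plus_2
city                              
Denver     1      196            3
Madrid     3       79            5
Perth      5       76            7
take 2 rows with smallest high_plus_2:
        high  rain_mm  high_plus_2
city                              
Denver     1      196            3
Madrid     3       79            5

4.0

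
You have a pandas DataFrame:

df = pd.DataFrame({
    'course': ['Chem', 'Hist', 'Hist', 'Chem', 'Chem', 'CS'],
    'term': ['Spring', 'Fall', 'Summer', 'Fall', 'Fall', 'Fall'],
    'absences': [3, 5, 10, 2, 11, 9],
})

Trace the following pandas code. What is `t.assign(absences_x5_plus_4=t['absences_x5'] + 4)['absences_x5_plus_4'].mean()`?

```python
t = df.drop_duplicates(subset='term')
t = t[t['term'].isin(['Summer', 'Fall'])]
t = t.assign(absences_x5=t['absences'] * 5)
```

drop duplicate term (keep=first):
  course    term  absences
0   Chem  Spring         3
1   Hist    Fall         5
2   Hist  Summer        10
filter rows where term in ['Summer', 'Fall']:
  course    term  absences
1   Hist    Fall         5
2   Hist  Summer        10
add column absences_x5 = t['absences'] * 5:
  course    term  absences  absences_x5
1   Hist    Fall         5           25
2   Hist  Summer        10           50
add column absences_x5_plus_4 = t['absences_x5'] + 4:
  course    term  absences  absences_x5  absences_x5_plus_4
1   Hist    Fall         5           25                  29
2   Hist  Summer        10           50                  54

41.5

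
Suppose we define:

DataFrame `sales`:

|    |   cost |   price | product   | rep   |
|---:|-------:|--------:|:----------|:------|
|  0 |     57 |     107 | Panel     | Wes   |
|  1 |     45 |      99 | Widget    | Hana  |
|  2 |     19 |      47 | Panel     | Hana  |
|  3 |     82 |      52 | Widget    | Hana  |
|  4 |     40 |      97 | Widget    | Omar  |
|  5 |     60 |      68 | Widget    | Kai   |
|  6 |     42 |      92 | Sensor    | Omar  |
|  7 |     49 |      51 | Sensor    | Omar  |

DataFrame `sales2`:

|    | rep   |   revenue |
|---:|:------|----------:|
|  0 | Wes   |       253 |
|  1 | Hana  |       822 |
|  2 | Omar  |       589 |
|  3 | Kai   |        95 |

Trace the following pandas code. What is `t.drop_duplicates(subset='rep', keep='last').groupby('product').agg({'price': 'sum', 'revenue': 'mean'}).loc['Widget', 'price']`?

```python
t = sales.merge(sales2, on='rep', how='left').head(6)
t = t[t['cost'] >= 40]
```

217

merge on 'rep' (how='left') → 8 rows:
   cost  price product   rep  revenue
0    57    107   Panel   Wes      253
1    45     99  Widget  Hana      822
2    19     47   Panel  Hana      822
3    82     52  Widget  Hana      822
4    40     97  Widget  Omar      589
5    60     68  Widget   Kai       95
6    42     92  Sensor  Omar      589
7    49     51  Sensor  Omar      589
take first 6 rows:
   cost  price product   rep  revenue
0    57    107   Panel   Wes      253
1    45     99  Widget  Hana      822
2    19     47   Panel  Hana      822
3    82     52  Widget  Hana      822
4    40     97  Widget  Omar      589
5    60     68  Widget   Kai       95
filter rows where cost >= 40:
   cost  price product   rep  revenue
0    57    107   Panel   Wes      253
1    45     99  Widget  Hana      822
3    82     52  Widget  Hana      822
4    40     97  Widget  Omar      589
5    60     68  Widget   Kai       95
drop duplicate rep (keep=last):
   cost  price product   rep  revenue
0    57    107   Panel   Wes      253
3    82     52  Widget  Hana      822
4    40     97  Widget  Omar      589
5    60     68  Widget   Kai       95
group by product: sum(price), mean(revenue):
         price  revenue
product                
Panel      107    253.0
Widget     217    502.0
value at row 'Widget', column 'price' → 217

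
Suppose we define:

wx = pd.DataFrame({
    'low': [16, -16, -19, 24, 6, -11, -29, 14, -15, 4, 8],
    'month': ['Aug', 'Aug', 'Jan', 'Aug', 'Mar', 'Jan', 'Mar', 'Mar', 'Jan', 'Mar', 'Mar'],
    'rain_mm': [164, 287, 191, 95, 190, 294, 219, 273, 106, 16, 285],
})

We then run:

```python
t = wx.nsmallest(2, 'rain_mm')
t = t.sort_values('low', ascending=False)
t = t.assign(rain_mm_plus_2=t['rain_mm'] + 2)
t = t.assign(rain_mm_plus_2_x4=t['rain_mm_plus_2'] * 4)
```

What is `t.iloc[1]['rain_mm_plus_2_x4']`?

take 2 rows with smallest rain_mm:
   low month  rain_mm
9    4   Mar       16
3   24   Aug       95
sort by low descending:
   low month  rain_mm
3   24   Aug       95
9    4   Mar       16
add column rain_mm_plus_2 = t['rain_mm'] + 2:
   low month  rain_mm  rain_mm_plus_2
3   24   Aug       95              97
9    4   Mar       16              18
add column rain_mm_plus_2_x4 = t['rain_mm_plus_2'] * 4:
   low month  rain_mm  rain_mm_plus_2  rain_mm_plus_2_x4
3   24   Aug       95              97                388
9    4   Mar       16              18                 72
Finally, value at position 1, column 'rain_mm_plus_2_x4' = 72.

72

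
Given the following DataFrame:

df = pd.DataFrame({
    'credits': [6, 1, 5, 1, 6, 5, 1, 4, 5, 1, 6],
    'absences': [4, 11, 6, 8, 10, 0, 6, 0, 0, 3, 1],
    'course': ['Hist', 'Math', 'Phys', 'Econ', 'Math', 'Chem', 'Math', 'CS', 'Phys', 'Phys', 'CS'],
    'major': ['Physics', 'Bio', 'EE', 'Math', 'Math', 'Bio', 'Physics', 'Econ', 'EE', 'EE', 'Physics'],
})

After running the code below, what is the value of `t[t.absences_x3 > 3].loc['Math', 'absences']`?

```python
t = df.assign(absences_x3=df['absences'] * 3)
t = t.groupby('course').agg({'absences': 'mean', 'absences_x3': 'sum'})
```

add column absences_x3 = df['absences'] * 3:
    credits  absences course    major  absences_x3
0         6         4   Hist  Physics           12
1         1        11   Math      Bio           33
2         5         6   Phys       EE           18
3         1         8   Econ     Math           24
4         6        10   Math     Math           30
5         5         0   Chem      Bio            0
6         1         6   Math  Physics           18
7         4         0     CS     Econ            0
8         5         0   Phys       EE            0
9         1         3   Phys       EE            9
10        6         1     CS  Physics            3
group by course: mean(absences), sum(absences_x3):
        absences  absences_x3
course                       
CS           0.5            3
Chem         0.0            0
Econ         8.0           24
Hist         4.0           12
Math         9.0           81
Phys         3.0           27
filter rows where absences_x3 > 3:
        absences  absences_x3
course                       
Econ         8.0           24
Hist         4.0           12
Math         9.0           81
Phys         3.0           27

9.0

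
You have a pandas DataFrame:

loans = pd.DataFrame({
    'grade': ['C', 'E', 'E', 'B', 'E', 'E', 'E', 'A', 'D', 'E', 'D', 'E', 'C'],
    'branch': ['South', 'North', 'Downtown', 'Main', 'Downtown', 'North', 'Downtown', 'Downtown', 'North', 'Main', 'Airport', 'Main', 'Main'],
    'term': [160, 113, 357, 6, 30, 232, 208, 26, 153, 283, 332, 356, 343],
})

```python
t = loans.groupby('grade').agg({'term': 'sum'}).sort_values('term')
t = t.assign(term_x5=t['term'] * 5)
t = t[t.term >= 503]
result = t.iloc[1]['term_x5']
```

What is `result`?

group by grade, sum of term:
       term
grade      
A        26
B         6
C       503
D       485
E      1579
sort by term:
       term
grade      
B         6
A        26
D       485
C       503
E      1579
add column term_x5 = t['term'] * 5:
       term  term_x5
grade               
B         6       30
A        26      130
D       485     2425
C       503     2515
E      1579     7895
filter rows where term >= 503:
       term  term_x5
grade               
C       503     2515
E      1579     7895

7895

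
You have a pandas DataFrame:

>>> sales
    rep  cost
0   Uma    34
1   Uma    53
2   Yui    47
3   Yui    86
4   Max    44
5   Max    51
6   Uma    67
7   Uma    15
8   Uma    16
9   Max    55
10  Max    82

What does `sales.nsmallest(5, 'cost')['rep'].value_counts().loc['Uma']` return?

take 5 rows with smallest cost:
   rep  cost
7  Uma    15
8  Uma    16
0  Uma    34
4  Max    44
2  Yui    47
value_counts of rep:
rep
Uma    3
Max    1
Yui    1
Name: count, dtype: int64

3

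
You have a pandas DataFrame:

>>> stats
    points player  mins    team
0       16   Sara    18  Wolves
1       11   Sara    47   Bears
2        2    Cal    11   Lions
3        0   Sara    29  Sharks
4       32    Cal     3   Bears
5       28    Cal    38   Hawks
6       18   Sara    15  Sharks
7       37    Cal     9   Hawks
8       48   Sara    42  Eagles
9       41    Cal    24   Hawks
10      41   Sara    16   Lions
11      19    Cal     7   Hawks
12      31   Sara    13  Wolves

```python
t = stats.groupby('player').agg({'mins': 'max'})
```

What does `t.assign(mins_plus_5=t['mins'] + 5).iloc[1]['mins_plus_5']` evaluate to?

group by player, max of mins:
        mins
player      
Cal       38
Sara      47
add column mins_plus_5 = t['mins'] + 5:
        mins  mins_plus_5
player                   
Cal       38           43
Sara      47           52
Reading off the value at position 1, column 'mins_plus_5', we get 52.

52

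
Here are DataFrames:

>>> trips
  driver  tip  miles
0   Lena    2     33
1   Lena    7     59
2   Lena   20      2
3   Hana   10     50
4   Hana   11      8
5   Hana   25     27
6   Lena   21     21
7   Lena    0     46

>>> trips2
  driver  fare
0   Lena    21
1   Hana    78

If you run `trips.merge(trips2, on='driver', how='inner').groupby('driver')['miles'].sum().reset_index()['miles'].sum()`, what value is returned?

246

merge on 'driver' (how='inner') → 8 rows:
  driver  tip  miles  fare
0   Lena    2     33    21
1   Lena    7     59    21
2   Lena   20      2    21
3   Hana   10     50    78
4   Hana   11      8    78
5   Hana   25     27    78
6   Lena   21     21    21
7   Lena    0     46    21
group by driver, sum of miles:
driver
Hana     85
Lena    161
Name: miles, dtype: int64
reset_index():
  driver  miles
0   Hana     85
1   Lena    161
Hence 246.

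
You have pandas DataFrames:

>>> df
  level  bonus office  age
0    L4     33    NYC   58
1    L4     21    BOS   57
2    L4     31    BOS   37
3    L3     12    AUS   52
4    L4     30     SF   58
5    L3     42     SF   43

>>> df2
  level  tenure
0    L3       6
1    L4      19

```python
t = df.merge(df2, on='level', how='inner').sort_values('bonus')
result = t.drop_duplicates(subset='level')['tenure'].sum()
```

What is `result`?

25

merge on 'level' (how='inner') → 6 rows:
  level  bonus office  age  tenure
0    L4     33    NYC   58      19
1    L4     21    BOS   57      19
2    L4     31    BOS   37      19
3    L3     12    AUS   52       6
4    L4     30     SF   58      19
5    L3     42     SF   43       6
sort by bonus:
  level  bonus office  age  tenure
3    L3     12    AUS   52       6
1    L4     21    BOS   57      19
4    L4     30     SF   58      19
2    L4     31    BOS   37      19
0    L4     33    NYC   58      19
5    L3     42     SF   43       6
drop duplicate level (keep=first):
  level  bonus office  age  tenure
3    L3     12    AUS   52       6
1    L4     21    BOS   57      19
Finally, sum of column 'tenure' = 25.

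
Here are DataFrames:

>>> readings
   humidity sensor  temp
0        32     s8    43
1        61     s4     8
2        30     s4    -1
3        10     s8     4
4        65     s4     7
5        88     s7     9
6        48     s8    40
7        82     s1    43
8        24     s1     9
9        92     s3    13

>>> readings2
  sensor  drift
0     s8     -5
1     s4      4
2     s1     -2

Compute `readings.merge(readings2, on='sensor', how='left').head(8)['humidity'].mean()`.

merge on 'sensor' (how='left') → 10 rows:
   humidity sensor  temp  drift
0        32     s8    43   -5.0
1        61     s4     8    4.0
2        30     s4    -1    4.0
3        10     s8     4   -5.0
4        65     s4     7    4.0
5        88     s7     9    NaN
6        48     s8    40   -5.0
7        82     s1    43   -2.0
8        24     s1     9   -2.0
9        92     s3    13    NaN
take first 8 rows:
   humidity sensor  temp  drift
0        32     s8    43   -5.0
1        61     s4     8    4.0
2        30     s4    -1    4.0
3        10     s8     4   -5.0
4        65     s4     7    4.0
5        88     s7     9    NaN
6        48     s8    40   -5.0
7        82     s1    43   -2.0
Finally, mean of column 'humidity' = 52.0.

52.0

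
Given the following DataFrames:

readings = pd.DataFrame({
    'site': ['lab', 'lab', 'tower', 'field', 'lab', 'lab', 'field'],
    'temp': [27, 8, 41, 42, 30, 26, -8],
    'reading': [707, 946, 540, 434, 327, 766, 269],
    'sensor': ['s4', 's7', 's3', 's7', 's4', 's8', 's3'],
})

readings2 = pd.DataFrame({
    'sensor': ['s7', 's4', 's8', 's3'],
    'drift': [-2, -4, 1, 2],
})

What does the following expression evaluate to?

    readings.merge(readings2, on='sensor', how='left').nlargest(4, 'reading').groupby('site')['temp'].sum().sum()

102

merge on 'sensor' (how='left') → 7 rows:
    site  temp  reading sensor  drift
0    lab    27      707     s4     -4
1    lab     8      946     s7     -2
2  tower    41      540     s3      2
3  field    42      434     s7     -2
4    lab    30      327     s4     -4
5    lab    26      766     s8      1
6  field    -8      269     s3      2
take 4 rows with largest reading:
    site  temp  reading sensor  drift
1    lab     8      946     s7     -2
5    lab    26      766     s8      1
0    lab    27      707     s4     -4
2  tower    41      540     s3      2
group by site, sum of temp:
site
lab      61
tower    41
Name: temp, dtype: int64
Then the sum of the resulting series: 102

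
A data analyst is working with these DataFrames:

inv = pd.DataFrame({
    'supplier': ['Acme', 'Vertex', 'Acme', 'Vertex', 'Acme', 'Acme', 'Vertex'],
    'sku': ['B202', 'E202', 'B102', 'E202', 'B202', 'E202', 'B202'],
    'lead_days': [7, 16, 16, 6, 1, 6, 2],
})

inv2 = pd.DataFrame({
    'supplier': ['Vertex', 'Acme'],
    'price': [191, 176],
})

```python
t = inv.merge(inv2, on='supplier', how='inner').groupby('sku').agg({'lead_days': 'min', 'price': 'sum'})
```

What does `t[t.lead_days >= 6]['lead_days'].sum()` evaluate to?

22

merge on 'supplier' (how='inner') → 7 rows:
  supplier   sku  lead_days  price
0     Acme  B202          7    176
1   Vertex  E202         16    191
2     Acme  B102         16    176
3   Vertex  E202          6    191
4     Acme  B202          1    176
5     Acme  E202          6    176
6   Vertex  B202          2    191
group by sku: min(lead_days), sum(price):
      lead_days  price
sku                   
B102         16    176
B202          1    543
E202          6    558
filter rows where lead_days >= 6:
      lead_days  price
sku                   
B102         16    176
E202          6    558
The sum of column 'lead_days' is 22.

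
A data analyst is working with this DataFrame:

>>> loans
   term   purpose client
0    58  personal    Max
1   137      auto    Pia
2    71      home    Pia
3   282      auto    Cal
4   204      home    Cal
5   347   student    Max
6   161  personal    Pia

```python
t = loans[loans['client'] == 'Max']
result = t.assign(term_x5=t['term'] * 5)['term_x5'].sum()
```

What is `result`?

filter rows where client == 'Max':
   term   purpose client
0    58  personal    Max
5   347   student    Max
add column term_x5 = t['term'] * 5:
   term   purpose client  term_x5
0    58  personal    Max      290
5   347   student    Max     1735
Hence 2025.

2025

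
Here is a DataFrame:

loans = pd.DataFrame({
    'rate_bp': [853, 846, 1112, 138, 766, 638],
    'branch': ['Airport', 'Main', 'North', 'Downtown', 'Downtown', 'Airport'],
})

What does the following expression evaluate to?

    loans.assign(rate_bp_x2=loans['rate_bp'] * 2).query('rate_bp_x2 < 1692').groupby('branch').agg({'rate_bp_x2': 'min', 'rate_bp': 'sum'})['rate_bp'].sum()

add column rate_bp_x2 = loans['rate_bp'] * 2:
   rate_bp    branch  rate_bp_x2
0      853   Airport        1706
1      846      Main        1692
2     1112     North        2224
3      138  Downtown         276
4      766  Downtown        1532
5      638   Airport        1276
filter rows where rate_bp_x2 < 1692:
   rate_bp    branch  rate_bp_x2
3      138  Downtown         276
4      766  Downtown        1532
5      638   Airport        1276
group by branch: min(rate_bp_x2), sum(rate_bp):
          rate_bp_x2  rate_bp
branch                       
Airport         1276      638
Downtown         276      904

1542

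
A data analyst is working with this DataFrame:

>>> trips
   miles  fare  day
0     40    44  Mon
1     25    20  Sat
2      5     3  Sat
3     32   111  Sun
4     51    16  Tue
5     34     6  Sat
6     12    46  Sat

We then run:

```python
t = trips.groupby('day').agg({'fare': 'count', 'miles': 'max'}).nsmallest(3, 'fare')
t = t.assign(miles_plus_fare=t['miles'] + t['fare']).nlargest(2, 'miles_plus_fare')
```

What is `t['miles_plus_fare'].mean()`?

46.5

group by day: count(fare), max(miles):
     fare  miles
day             
Mon     1     40
Sat     4     34
Sun     1     32
Tue     1     51
take 3 rows with smallest fare:
     fare  miles
day             
Mon     1     40
Sun     1     32
Tue     1     51
add column miles_plus_fare = t['miles'] + t['fare']:
     fare  miles  miles_plus_fare
day                              
Mon     1     40               41
Sun     1     32               33
Tue     1     51               52
take 2 rows with largest miles_plus_fare:
     fare  miles  miles_plus_fare
day                              
Tue     1     51               52
Mon     1     40               41
Hence 46.5.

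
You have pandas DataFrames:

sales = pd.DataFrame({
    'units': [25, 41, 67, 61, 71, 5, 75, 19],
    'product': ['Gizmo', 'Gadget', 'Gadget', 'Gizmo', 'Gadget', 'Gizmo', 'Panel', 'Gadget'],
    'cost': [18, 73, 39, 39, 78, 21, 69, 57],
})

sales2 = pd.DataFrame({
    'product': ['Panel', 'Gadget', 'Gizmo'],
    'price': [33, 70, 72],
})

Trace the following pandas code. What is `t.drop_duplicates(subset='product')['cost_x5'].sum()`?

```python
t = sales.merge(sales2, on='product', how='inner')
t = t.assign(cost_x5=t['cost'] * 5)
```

merge on 'product' (how='inner') → 8 rows:
   units product  cost  price
0     25   Gizmo    18     72
1     41  Gadget    73     70
2     67  Gadget    39     70
3     61   Gizmo    39     72
4     71  Gadget    78     70
5      5   Gizmo    21     72
6     75   Panel    69     33
7     19  Gadget    57     70
add column cost_x5 = t['cost'] * 5:
   units product  cost  price  cost_x5
0     25   Gizmo    18     72       90
1     41  Gadget    73     70      365
2     67  Gadget    39     70      195
3     61   Gizmo    39     72      195
4     71  Gadget    78     70      390
5      5   Gizmo    21     72      105
6     75   Panel    69     33      345
7     19  Gadget    57     70      285
drop duplicate product (keep=first):
   units product  cost  price  cost_x5
0     25   Gizmo    18     72       90
1     41  Gadget    73     70      365
6     75   Panel    69     33      345
The sum of column 'cost_x5' is 800.

800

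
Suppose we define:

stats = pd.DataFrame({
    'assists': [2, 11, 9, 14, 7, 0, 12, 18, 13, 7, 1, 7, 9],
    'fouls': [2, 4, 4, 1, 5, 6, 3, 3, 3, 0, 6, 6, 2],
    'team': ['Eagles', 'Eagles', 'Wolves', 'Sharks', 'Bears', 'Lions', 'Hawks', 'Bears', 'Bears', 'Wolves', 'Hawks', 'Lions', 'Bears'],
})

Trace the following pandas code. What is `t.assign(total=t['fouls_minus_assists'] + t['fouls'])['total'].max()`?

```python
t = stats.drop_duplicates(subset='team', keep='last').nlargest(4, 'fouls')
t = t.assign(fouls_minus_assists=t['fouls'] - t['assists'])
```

11

drop duplicate team (keep=last):
    assists  fouls    team
1        11      4  Eagles
3        14      1  Sharks
9         7      0  Wolves
10        1      6   Hawks
11        7      6   Lions
12        9      2   Bears
take 4 rows with largest fouls:
    assists  fouls    team
10        1      6   Hawks
11        7      6   Lions
1        11      4  Eagles
12        9      2   Bears
add column fouls_minus_assists = t['fouls'] - t['assists']:
    assists  fouls    team  fouls_minus_assists
10        1      6   Hawks                    5
11        7      6   Lions                   -1
1        11      4  Eagles                   -7
12        9      2   Bears                   -7
add column total = t['fouls_minus_assists'] + t['fouls']:
    assists  fouls    team  fouls_minus_assists  total
10        1      6   Hawks                    5     11
11        7      6   Lions                   -1      5
1        11      4  Eagles                   -7     -3
12        9      2   Bears                   -7     -5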